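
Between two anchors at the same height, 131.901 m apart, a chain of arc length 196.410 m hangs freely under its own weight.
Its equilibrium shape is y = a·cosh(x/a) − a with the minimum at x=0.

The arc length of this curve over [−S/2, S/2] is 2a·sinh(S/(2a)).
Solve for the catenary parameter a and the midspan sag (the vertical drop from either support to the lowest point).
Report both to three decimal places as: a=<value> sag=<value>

a=41.056 sag=65.385

seed: a₀ = √(S³/(24(L−S))) = √(131.901³/(24·64.509)) = 38.499612
iter 1: u=1.713017  f(a)=+1.015e+01  f'(a)=-4.443e+00  a ← 38.499612 − (+1.015e+01/-4.443e+00) = 40.784773
iter 2: u=1.617037  f(a)=+9.743e-01  f'(a)=-3.628e+00  a ← 40.784773 − (+9.743e-01/-3.628e+00) = 41.053302
iter 3: u=1.606460  f(a)=+1.107e-02  f'(a)=-3.546e+00  a ← 41.053302 − (+1.107e-02/-3.546e+00) = 41.056424
iter 4: u=1.606338  f(a)=+1.466e-06  f'(a)=-3.545e+00  a ← 41.056424 − (+1.466e-06/-3.545e+00) = 41.056424
iter 5: u=1.606338  f(a)=+2.842e-14  f'(a)=-3.545e+00  a ← 41.056424 − (+2.842e-14/-3.545e+00) = 41.056424
converged: |Δa| < 1e-12 after 5 iterations
sag = a·(cosh(S/(2a)) − 1) = 41.056424·(cosh(1.606338) − 1) = 65.385353
T_max/T_min = cosh(S/(2a)) = 2.592573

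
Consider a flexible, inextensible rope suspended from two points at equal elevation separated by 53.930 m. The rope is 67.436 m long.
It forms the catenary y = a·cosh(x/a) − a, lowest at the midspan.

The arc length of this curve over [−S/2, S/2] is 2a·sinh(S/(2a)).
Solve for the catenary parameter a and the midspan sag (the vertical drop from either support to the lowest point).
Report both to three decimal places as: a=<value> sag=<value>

a=22.780 sag=17.912

seed: a₀ = √(S³/(24(L−S))) = √(53.930³/(24·13.506)) = 21.997668
iter 1: u=1.225812  f(a)=+1.052e+00  f'(a)=-1.423e+00  a ← 21.997668 − (+1.052e+00/-1.423e+00) = 22.736986
iter 2: u=1.185953  f(a)=+5.535e-02  f'(a)=-1.276e+00  a ← 22.736986 − (+5.535e-02/-1.276e+00) = 22.780348
iter 3: u=1.183696  f(a)=+1.721e-04  f'(a)=-1.269e+00  a ← 22.780348 − (+1.721e-04/-1.269e+00) = 22.780484
iter 4: u=1.183689  f(a)=+1.676e-09  f'(a)=-1.269e+00  a ← 22.780484 − (+1.676e-09/-1.269e+00) = 22.780484
iter 5: u=1.183689  f(a)=-1.421e-14  f'(a)=-1.269e+00  a ← 22.780484 − (-1.421e-14/-1.269e+00) = 22.780484
converged: |Δa| < 1e-12 after 5 iterations
sag = a·(cosh(S/(2a)) − 1) = 22.780484·(cosh(1.183689) − 1) = 17.911702
T_max/T_min = cosh(S/(2a)) = 1.786274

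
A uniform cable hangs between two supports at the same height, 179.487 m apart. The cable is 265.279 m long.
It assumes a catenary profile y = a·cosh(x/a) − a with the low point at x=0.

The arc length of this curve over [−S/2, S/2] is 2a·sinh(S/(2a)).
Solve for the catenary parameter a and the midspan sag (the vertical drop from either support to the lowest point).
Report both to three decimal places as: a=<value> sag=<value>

a=56.440 sag=87.708

seed: a₀ = √(S³/(24(L−S))) = √(179.487³/(24·85.792)) = 52.993241
iter 1: u=1.693490  f(a)=+1.318e+01  f'(a)=-4.267e+00  a ← 52.993241 − (+1.318e+01/-4.267e+00) = 56.081428
iter 2: u=1.600236  f(a)=+1.240e+00  f'(a)=-3.499e+00  a ← 56.081428 − (+1.240e+00/-3.499e+00) = 56.435752
iter 3: u=1.590189  f(a)=+1.349e-02  f'(a)=-3.423e+00  a ← 56.435752 − (+1.349e-02/-3.423e+00) = 56.439692
iter 4: u=1.590078  f(a)=+1.635e-06  f'(a)=-3.422e+00  a ← 56.439692 − (+1.635e-06/-3.422e+00) = 56.439693
iter 5: u=1.590078  f(a)=+5.684e-14  f'(a)=-3.422e+00  a ← 56.439693 − (+5.684e-14/-3.422e+00) = 56.439693
converged: |Δa| < 1e-12 after 5 iterations
sag = a·(cosh(S/(2a)) − 1) = 56.439693·(cosh(1.590078) − 1) = 87.708411
T_max/T_min = cosh(S/(2a)) = 2.554020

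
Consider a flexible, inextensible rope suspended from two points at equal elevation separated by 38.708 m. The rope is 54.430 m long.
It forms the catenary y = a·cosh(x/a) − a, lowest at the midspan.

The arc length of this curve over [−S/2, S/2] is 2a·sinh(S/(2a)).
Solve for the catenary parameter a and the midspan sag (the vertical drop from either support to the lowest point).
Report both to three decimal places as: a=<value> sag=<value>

a=13.092 sag=17.108

seed: a₀ = √(S³/(24(L−S))) = √(38.708³/(24·15.722)) = 12.397713
iter 1: u=1.561094  f(a)=+2.031e+00  f'(a)=-3.211e+00  a ← 12.397713 − (+2.031e+00/-3.211e+00) = 13.030213
iter 2: u=1.485317  f(a)=+1.658e-01  f'(a)=-2.706e+00  a ← 13.030213 − (+1.658e-01/-2.706e+00) = 13.091466
iter 3: u=1.478368  f(a)=+1.321e-03  f'(a)=-2.663e+00  a ← 13.091466 − (+1.321e-03/-2.663e+00) = 13.091962
iter 4: u=1.478312  f(a)=+8.541e-08  f'(a)=-2.663e+00  a ← 13.091962 − (+8.541e-08/-2.663e+00) = 13.091962
iter 5: u=1.478312  f(a)=-1.421e-14  f'(a)=-2.663e+00  a ← 13.091962 − (-1.421e-14/-2.663e+00) = 13.091962
converged: |Δa| < 1e-12 after 5 iterations
sag = a·(cosh(S/(2a)) − 1) = 13.091962·(cosh(1.478312) − 1) = 17.108298
T_max/T_min = cosh(S/(2a)) = 2.306779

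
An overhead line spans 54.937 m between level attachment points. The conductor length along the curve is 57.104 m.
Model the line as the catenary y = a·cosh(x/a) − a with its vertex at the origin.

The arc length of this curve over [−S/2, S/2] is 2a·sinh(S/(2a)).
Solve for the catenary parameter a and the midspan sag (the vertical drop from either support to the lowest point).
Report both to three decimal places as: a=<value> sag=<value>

a=56.794 sag=6.773

seed: a₀ = √(S³/(24(L−S))) = √(54.937³/(24·2.167)) = 56.462790
iter 1: u=0.486489  f(a)=+2.579e-02  f'(a)=-7.859e-02  a ← 56.462790 − (+2.579e-02/-7.859e-02) = 56.790924
iter 2: u=0.483678  f(a)=+2.265e-04  f'(a)=-7.722e-02  a ← 56.790924 − (+2.265e-04/-7.722e-02) = 56.793858
iter 3: u=0.483653  f(a)=+1.783e-08  f'(a)=-7.720e-02  a ← 56.793858 − (+1.783e-08/-7.720e-02) = 56.793859
iter 4: u=0.483653  f(a)=-7.105e-15  f'(a)=-7.720e-02  a ← 56.793859 − (-7.105e-15/-7.720e-02) = 56.793859
converged: |Δa| < 1e-12 after 4 iterations
sag = a·(cosh(S/(2a)) − 1) = 56.793859·(cosh(0.483653) − 1) = 6.773107
T_max/T_min = cosh(S/(2a)) = 1.119258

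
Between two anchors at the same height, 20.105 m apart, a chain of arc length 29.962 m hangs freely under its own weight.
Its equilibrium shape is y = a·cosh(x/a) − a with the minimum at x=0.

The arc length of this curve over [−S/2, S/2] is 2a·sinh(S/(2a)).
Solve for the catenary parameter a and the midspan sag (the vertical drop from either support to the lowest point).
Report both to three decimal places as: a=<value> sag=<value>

seed: a₀ = √(S³/(24(L−S))) = √(20.105³/(24·9.857)) = 5.861086
iter 1: u=1.715126  f(a)=+1.556e+00  f'(a)=-4.463e+00  a ← 5.861086 − (+1.556e+00/-4.463e+00) = 6.209658
iter 2: u=1.618849  f(a)=+1.496e-01  f'(a)=-3.642e+00  a ← 6.209658 − (+1.496e-01/-3.642e+00) = 6.250724
iter 3: u=1.608214  f(a)=+1.708e-03  f'(a)=-3.560e+00  a ← 6.250724 − (+1.708e-03/-3.560e+00) = 6.251203
iter 4: u=1.608090  f(a)=+2.282e-07  f'(a)=-3.559e+00  a ← 6.251203 − (+2.282e-07/-3.559e+00) = 6.251203
iter 5: u=1.608090  f(a)=+3.553e-15  f'(a)=-3.559e+00  a ← 6.251203 − (+3.553e-15/-3.559e+00) = 6.251203
converged: |Δa| < 1e-12 after 5 iterations
sag = a·(cosh(S/(2a)) − 1) = 6.251203·(cosh(1.608090) − 1) = 9.981723
T_max/T_min = cosh(S/(2a)) = 2.596768

a=6.251 sag=9.982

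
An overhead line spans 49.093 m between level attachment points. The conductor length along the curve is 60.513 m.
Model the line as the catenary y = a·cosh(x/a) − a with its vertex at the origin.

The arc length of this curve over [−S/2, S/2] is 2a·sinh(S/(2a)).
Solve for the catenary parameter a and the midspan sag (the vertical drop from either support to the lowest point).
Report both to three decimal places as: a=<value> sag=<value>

seed: a₀ = √(S³/(24(L−S))) = √(49.093³/(24·11.420)) = 20.777375
iter 1: u=1.181405  f(a)=+8.240e-01  f'(a)=-1.261e+00  a ← 20.777375 − (+8.240e-01/-1.261e+00) = 21.431026
iter 2: u=1.145372  f(a)=+4.048e-02  f'(a)=-1.139e+00  a ← 21.431026 − (+4.048e-02/-1.139e+00) = 21.466553
iter 3: u=1.143477  f(a)=+1.089e-04  f'(a)=-1.133e+00  a ← 21.466553 − (+1.089e-04/-1.133e+00) = 21.466649
iter 4: u=1.143471  f(a)=+7.925e-10  f'(a)=-1.133e+00  a ← 21.466649 − (+7.925e-10/-1.133e+00) = 21.466649
iter 5: u=1.143471  f(a)=+0.000e+00  f'(a)=-1.133e+00  a ← 21.466649 − (+0.000e+00/-1.133e+00) = 21.466649
converged: |Δa| < 1e-12 after 5 iterations
sag = a·(cosh(S/(2a)) − 1) = 21.466649·(cosh(1.143471) − 1) = 15.631502
T_max/T_min = cosh(S/(2a)) = 1.728176

a=21.467 sag=15.632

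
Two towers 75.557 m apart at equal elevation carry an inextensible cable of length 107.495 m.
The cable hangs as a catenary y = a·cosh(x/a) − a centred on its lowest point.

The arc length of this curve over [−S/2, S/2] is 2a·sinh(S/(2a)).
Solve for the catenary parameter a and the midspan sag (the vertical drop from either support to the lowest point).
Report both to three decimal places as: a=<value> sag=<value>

seed: a₀ = √(S³/(24(L−S))) = √(75.557³/(24·31.938)) = 23.722070
iter 1: u=1.592547  f(a)=+4.303e+00  f'(a)=-3.440e+00  a ← 23.722070 − (+4.303e+00/-3.440e+00) = 24.972908
iter 2: u=1.512779  f(a)=+3.638e-01  f'(a)=-2.881e+00  a ← 24.972908 − (+3.638e-01/-2.881e+00) = 25.099177
iter 3: u=1.505169  f(a)=+3.131e-03  f'(a)=-2.832e+00  a ← 25.099177 − (+3.131e-03/-2.832e+00) = 25.100283
iter 4: u=1.505103  f(a)=+2.362e-07  f'(a)=-2.831e+00  a ← 25.100283 − (+2.362e-07/-2.831e+00) = 25.100283
iter 5: u=1.505103  f(a)=+2.842e-14  f'(a)=-2.831e+00  a ← 25.100283 − (+2.842e-14/-2.831e+00) = 25.100283
converged: |Δa| < 1e-12 after 5 iterations
sag = a·(cosh(S/(2a)) − 1) = 25.100283·(cosh(1.505103) − 1) = 34.219342
T_max/T_min = cosh(S/(2a)) = 2.363305

a=25.100 sag=34.219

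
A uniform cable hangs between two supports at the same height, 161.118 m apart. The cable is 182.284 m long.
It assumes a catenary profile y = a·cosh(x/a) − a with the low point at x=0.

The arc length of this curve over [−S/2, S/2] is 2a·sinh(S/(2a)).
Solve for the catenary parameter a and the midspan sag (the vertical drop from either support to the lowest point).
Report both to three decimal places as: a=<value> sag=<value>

seed: a₀ = √(S³/(24(L−S))) = √(161.118³/(24·21.166)) = 90.738392
iter 1: u=0.887816  f(a)=+8.500e-01  f'(a)=-5.044e-01  a ← 90.738392 − (+8.500e-01/-5.044e-01) = 92.423722
iter 2: u=0.871627  f(a)=+2.426e-02  f'(a)=-4.759e-01  a ← 92.423722 − (+2.426e-02/-4.759e-01) = 92.474694
iter 3: u=0.871146  f(a)=+2.105e-05  f'(a)=-4.751e-01  a ← 92.474694 − (+2.105e-05/-4.751e-01) = 92.474738
iter 4: u=0.871146  f(a)=+1.592e-11  f'(a)=-4.751e-01  a ← 92.474738 − (+1.592e-11/-4.751e-01) = 92.474738
converged: |Δa| < 1e-12 after 4 iterations
sag = a·(cosh(S/(2a)) − 1) = 92.474738·(cosh(0.871146) − 1) = 37.365322
T_max/T_min = cosh(S/(2a)) = 1.404060

a=92.475 sag=37.365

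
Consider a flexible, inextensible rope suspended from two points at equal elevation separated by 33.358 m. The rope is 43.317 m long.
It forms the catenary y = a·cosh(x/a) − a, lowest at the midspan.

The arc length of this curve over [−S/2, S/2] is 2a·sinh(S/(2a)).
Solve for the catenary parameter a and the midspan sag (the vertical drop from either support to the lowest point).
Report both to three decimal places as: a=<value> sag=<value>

a=12.986 sag=12.267

seed: a₀ = √(S³/(24(L−S))) = √(33.358³/(24·9.959)) = 12.461965
iter 1: u=1.338392  f(a)=+9.310e-01  f'(a)=-1.904e+00  a ← 12.461965 − (+9.310e-01/-1.904e+00) = 12.951042
iter 2: u=1.287850  f(a)=+5.761e-02  f'(a)=-1.675e+00  a ← 12.951042 − (+5.761e-02/-1.675e+00) = 12.985445
iter 3: u=1.284438  f(a)=+2.528e-04  f'(a)=-1.660e+00  a ← 12.985445 − (+2.528e-04/-1.660e+00) = 12.985598
iter 4: u=1.284423  f(a)=+4.915e-09  f'(a)=-1.660e+00  a ← 12.985598 − (+4.915e-09/-1.660e+00) = 12.985598
iter 5: u=1.284423  f(a)=+0.000e+00  f'(a)=-1.660e+00  a ← 12.985598 − (+0.000e+00/-1.660e+00) = 12.985598
converged: |Δa| < 1e-12 after 5 iterations
sag = a·(cosh(S/(2a)) − 1) = 12.985598·(cosh(1.284423) − 1) = 12.267449
T_max/T_min = cosh(S/(2a)) = 1.944697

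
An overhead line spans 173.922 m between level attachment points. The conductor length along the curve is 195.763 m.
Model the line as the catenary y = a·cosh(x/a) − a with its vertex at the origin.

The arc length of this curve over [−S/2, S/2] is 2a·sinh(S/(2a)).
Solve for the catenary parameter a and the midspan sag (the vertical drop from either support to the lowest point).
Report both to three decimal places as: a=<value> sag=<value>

seed: a₀ = √(S³/(24(L−S))) = √(173.922³/(24·21.841)) = 100.182047
iter 1: u=0.868030  f(a)=+8.378e-01  f'(a)=-4.698e-01  a ← 100.182047 − (+8.378e-01/-4.698e-01) = 101.965343
iter 2: u=0.852849  f(a)=+2.289e-02  f'(a)=-4.444e-01  a ← 101.965343 − (+2.289e-02/-4.444e-01) = 102.016854
iter 3: u=0.852418  f(a)=+1.816e-05  f'(a)=-4.437e-01  a ← 102.016854 − (+1.816e-05/-4.437e-01) = 102.016895
iter 4: u=0.852418  f(a)=+1.143e-11  f'(a)=-4.437e-01  a ← 102.016895 − (+1.143e-11/-4.437e-01) = 102.016895
converged: |Δa| < 1e-12 after 4 iterations
sag = a·(cosh(S/(2a)) − 1) = 102.016895·(cosh(0.852418) − 1) = 39.362859
T_max/T_min = cosh(S/(2a)) = 1.385846

a=102.017 sag=39.363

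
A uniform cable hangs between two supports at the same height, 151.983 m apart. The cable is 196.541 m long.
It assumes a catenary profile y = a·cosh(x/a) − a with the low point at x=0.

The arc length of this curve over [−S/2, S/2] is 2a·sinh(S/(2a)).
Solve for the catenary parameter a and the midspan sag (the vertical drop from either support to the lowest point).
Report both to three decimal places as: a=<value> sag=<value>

seed: a₀ = √(S³/(24(L−S))) = √(151.983³/(24·44.558)) = 57.295967
iter 1: u=1.326298  f(a)=+4.087e+00  f'(a)=-1.847e+00  a ← 57.295967 − (+4.087e+00/-1.847e+00) = 59.509206
iter 2: u=1.276970  f(a)=+2.488e-01  f'(a)=-1.628e+00  a ← 59.509206 − (+2.488e-01/-1.628e+00) = 59.661992
iter 3: u=1.273700  f(a)=+1.054e-03  f'(a)=-1.614e+00  a ← 59.661992 − (+1.054e-03/-1.614e+00) = 59.662645
iter 4: u=1.273686  f(a)=+1.908e-08  f'(a)=-1.614e+00  a ← 59.662645 − (+1.908e-08/-1.614e+00) = 59.662645
iter 5: u=1.273686  f(a)=-2.842e-14  f'(a)=-1.614e+00  a ← 59.662645 − (-2.842e-14/-1.614e+00) = 59.662645
converged: |Δa| < 1e-12 after 5 iterations
sag = a·(cosh(S/(2a)) − 1) = 59.662645·(cosh(1.273686) − 1) = 55.301360
T_max/T_min = cosh(S/(2a)) = 1.926901

a=59.663 sag=55.301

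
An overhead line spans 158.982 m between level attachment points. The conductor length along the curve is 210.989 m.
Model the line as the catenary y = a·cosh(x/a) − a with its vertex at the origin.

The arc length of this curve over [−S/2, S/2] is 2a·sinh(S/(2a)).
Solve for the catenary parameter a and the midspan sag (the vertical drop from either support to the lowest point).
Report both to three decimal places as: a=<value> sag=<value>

a=59.337 sag=61.700

seed: a₀ = √(S³/(24(L−S))) = √(158.982³/(24·52.007)) = 56.739488
iter 1: u=1.400982  f(a)=+5.349e+00  f'(a)=-2.219e+00  a ← 56.739488 − (+5.349e+00/-2.219e+00) = 59.149854
iter 2: u=1.343892  f(a)=+3.597e-01  f'(a)=-1.930e+00  a ← 59.149854 − (+3.597e-01/-1.930e+00) = 59.336261
iter 3: u=1.339670  f(a)=+1.886e-03  f'(a)=-1.910e+00  a ← 59.336261 − (+1.886e-03/-1.910e+00) = 59.337249
iter 4: u=1.339648  f(a)=+5.248e-08  f'(a)=-1.910e+00  a ← 59.337249 − (+5.248e-08/-1.910e+00) = 59.337249
iter 5: u=1.339648  f(a)=-5.684e-14  f'(a)=-1.910e+00  a ← 59.337249 − (-5.684e-14/-1.910e+00) = 59.337249
converged: |Δa| < 1e-12 after 5 iterations
sag = a·(cosh(S/(2a)) − 1) = 59.337249·(cosh(1.339648) − 1) = 61.699930
T_max/T_min = cosh(S/(2a)) = 2.039818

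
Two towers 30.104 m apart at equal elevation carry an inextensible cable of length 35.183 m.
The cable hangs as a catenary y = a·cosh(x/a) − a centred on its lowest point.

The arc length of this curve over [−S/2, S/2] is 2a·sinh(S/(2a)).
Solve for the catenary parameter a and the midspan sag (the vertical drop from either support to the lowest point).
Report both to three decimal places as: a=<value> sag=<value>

seed: a₀ = √(S³/(24(L−S))) = √(30.104³/(24·5.079)) = 14.960344
iter 1: u=1.006127  f(a)=+2.634e-01  f'(a)=-7.503e-01  a ← 14.960344 − (+2.634e-01/-7.503e-01) = 15.311362
iter 2: u=0.983061  f(a)=+9.554e-03  f'(a)=-6.967e-01  a ← 15.311362 − (+9.554e-03/-6.967e-01) = 15.325075
iter 3: u=0.982181  f(a)=+1.362e-05  f'(a)=-6.947e-01  a ← 15.325075 − (+1.362e-05/-6.947e-01) = 15.325094
iter 4: u=0.982180  f(a)=+2.778e-11  f'(a)=-6.947e-01  a ← 15.325094 − (+2.778e-11/-6.947e-01) = 15.325094
iter 5: u=0.982180  f(a)=+7.105e-15  f'(a)=-6.947e-01  a ← 15.325094 − (+7.105e-15/-6.947e-01) = 15.325094
converged: |Δa| < 1e-12 after 5 iterations
sag = a·(cosh(S/(2a)) − 1) = 15.325094·(cosh(0.982180) − 1) = 8.005559
T_max/T_min = cosh(S/(2a)) = 1.522382

a=15.325 sag=8.006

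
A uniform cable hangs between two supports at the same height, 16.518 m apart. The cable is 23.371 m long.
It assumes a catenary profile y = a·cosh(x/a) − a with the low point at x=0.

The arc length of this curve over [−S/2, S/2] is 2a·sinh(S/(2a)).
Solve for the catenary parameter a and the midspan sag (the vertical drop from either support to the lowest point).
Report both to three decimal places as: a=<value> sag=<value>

a=5.534 sag=7.396

seed: a₀ = √(S³/(24(L−S))) = √(16.518³/(24·6.853)) = 5.234681
iter 1: u=1.577747  f(a)=+9.053e-01  f'(a)=-3.331e+00  a ← 5.234681 − (+9.053e-01/-3.331e+00) = 5.506478
iter 2: u=1.499870  f(a)=+7.529e-02  f'(a)=-2.798e+00  a ← 5.506478 − (+7.529e-02/-2.798e+00) = 5.533387
iter 3: u=1.492576  f(a)=+6.251e-04  f'(a)=-2.752e+00  a ← 5.533387 − (+6.251e-04/-2.752e+00) = 5.533614
iter 4: u=1.492515  f(a)=+4.387e-08  f'(a)=-2.751e+00  a ← 5.533614 − (+4.387e-08/-2.751e+00) = 5.533614
iter 5: u=1.492515  f(a)=+3.553e-15  f'(a)=-2.751e+00  a ← 5.533614 − (+3.553e-15/-2.751e+00) = 5.533614
converged: |Δa| < 1e-12 after 5 iterations
sag = a·(cosh(S/(2a)) − 1) = 5.533614·(cosh(1.492515) − 1) = 7.395879
T_max/T_min = cosh(S/(2a)) = 2.336537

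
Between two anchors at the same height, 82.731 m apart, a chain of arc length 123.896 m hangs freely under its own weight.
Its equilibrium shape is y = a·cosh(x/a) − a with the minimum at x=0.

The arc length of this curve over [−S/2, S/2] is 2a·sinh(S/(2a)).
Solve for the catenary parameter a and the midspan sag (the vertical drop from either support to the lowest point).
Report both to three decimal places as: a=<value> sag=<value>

seed: a₀ = √(S³/(24(L−S))) = √(82.731³/(24·41.165)) = 23.940473
iter 1: u=1.727848  f(a)=+6.600e+00  f'(a)=-4.581e+00  a ← 23.940473 − (+6.600e+00/-4.581e+00) = 25.381142
iter 2: u=1.629773  f(a)=+6.427e-01  f'(a)=-3.729e+00  a ← 25.381142 − (+6.427e-01/-3.729e+00) = 25.553503
iter 3: u=1.618780  f(a)=+7.546e-03  f'(a)=-3.642e+00  a ← 25.553503 − (+7.546e-03/-3.642e+00) = 25.555575
iter 4: u=1.618649  f(a)=+1.067e-06  f'(a)=-3.641e+00  a ← 25.555575 − (+1.067e-06/-3.641e+00) = 25.555576
iter 5: u=1.618649  f(a)=+1.421e-14  f'(a)=-3.641e+00  a ← 25.555576 − (+1.421e-14/-3.641e+00) = 25.555576
converged: |Δa| < 1e-12 after 5 iterations
sag = a·(cosh(S/(2a)) − 1) = 25.555576·(cosh(1.618649) − 1) = 41.456678
T_max/T_min = cosh(S/(2a)) = 2.622217

a=25.556 sag=41.457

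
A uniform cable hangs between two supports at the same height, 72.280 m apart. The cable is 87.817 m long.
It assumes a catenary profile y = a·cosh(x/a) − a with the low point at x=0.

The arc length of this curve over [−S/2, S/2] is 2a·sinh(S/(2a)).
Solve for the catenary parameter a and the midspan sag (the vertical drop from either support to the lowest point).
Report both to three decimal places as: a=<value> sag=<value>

seed: a₀ = √(S³/(24(L−S))) = √(72.280³/(24·15.537)) = 31.822772
iter 1: u=1.135665  f(a)=+1.033e+00  f'(a)=-1.108e+00  a ← 31.822772 − (+1.033e+00/-1.108e+00) = 32.755018
iter 2: u=1.103342  f(a)=+4.714e-02  f'(a)=-1.009e+00  a ← 32.755018 − (+4.714e-02/-1.009e+00) = 32.801726
iter 3: u=1.101771  f(a)=+1.085e-04  f'(a)=-1.005e+00  a ← 32.801726 − (+1.085e-04/-1.005e+00) = 32.801834
iter 4: u=1.101768  f(a)=+5.780e-10  f'(a)=-1.005e+00  a ← 32.801834 − (+5.780e-10/-1.005e+00) = 32.801834
iter 5: u=1.101768  f(a)=+0.000e+00  f'(a)=-1.005e+00  a ← 32.801834 − (+0.000e+00/-1.005e+00) = 32.801834
converged: |Δa| < 1e-12 after 5 iterations
sag = a·(cosh(S/(2a)) − 1) = 32.801834·(cosh(1.101768) − 1) = 22.006164
T_max/T_min = cosh(S/(2a)) = 1.670882

a=32.802 sag=22.006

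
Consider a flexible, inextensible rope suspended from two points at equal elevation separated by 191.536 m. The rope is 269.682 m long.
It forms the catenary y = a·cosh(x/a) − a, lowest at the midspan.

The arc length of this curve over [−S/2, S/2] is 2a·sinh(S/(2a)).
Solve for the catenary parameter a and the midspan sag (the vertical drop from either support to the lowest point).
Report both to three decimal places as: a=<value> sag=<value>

a=64.651 sag=84.888

seed: a₀ = √(S³/(24(L−S))) = √(191.536³/(24·78.146)) = 61.209189
iter 1: u=1.564602  f(a)=+1.014e+01  f'(a)=-3.236e+00  a ← 61.209189 − (+1.014e+01/-3.236e+00) = 64.343581
iter 2: u=1.488385  f(a)=+8.311e-01  f'(a)=-2.725e+00  a ← 64.343581 − (+8.311e-01/-2.725e+00) = 64.648541
iter 3: u=1.481364  f(a)=+6.682e-03  f'(a)=-2.682e+00  a ← 64.648541 − (+6.682e-03/-2.682e+00) = 64.651033
iter 4: u=1.481307  f(a)=+4.395e-07  f'(a)=-2.681e+00  a ← 64.651033 − (+4.395e-07/-2.681e+00) = 64.651033
iter 5: u=1.481307  f(a)=+5.684e-14  f'(a)=-2.681e+00  a ← 64.651033 − (+5.684e-14/-2.681e+00) = 64.651033
converged: |Δa| < 1e-12 after 5 iterations
sag = a·(cosh(S/(2a)) − 1) = 64.651033·(cosh(1.481307) − 1) = 84.887762
T_max/T_min = cosh(S/(2a)) = 2.313015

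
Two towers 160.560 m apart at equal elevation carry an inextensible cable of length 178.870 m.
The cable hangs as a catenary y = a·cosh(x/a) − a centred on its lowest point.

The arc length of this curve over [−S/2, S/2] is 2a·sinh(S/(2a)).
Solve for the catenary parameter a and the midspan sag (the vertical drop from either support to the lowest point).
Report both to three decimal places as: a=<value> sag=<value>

a=98.671 sag=34.500

seed: a₀ = √(S³/(24(L−S))) = √(160.560³/(24·18.310)) = 97.052393
iter 1: u=0.827182  f(a)=+6.367e-01  f'(a)=-4.038e-01  a ← 97.052393 − (+6.367e-01/-4.038e-01) = 98.629285
iter 2: u=0.813957  f(a)=+1.585e-02  f'(a)=-3.839e-01  a ← 98.629285 − (+1.585e-02/-3.839e-01) = 98.670572
iter 3: u=0.813616  f(a)=+1.038e-05  f'(a)=-3.834e-01  a ← 98.670572 − (+1.038e-05/-3.834e-01) = 98.670599
iter 4: u=0.813616  f(a)=+4.462e-12  f'(a)=-3.834e-01  a ← 98.670599 − (+4.462e-12/-3.834e-01) = 98.670599
converged: |Δa| < 1e-12 after 4 iterations
sag = a·(cosh(S/(2a)) − 1) = 98.670599·(cosh(0.813616) − 1) = 34.500368
T_max/T_min = cosh(S/(2a)) = 1.349652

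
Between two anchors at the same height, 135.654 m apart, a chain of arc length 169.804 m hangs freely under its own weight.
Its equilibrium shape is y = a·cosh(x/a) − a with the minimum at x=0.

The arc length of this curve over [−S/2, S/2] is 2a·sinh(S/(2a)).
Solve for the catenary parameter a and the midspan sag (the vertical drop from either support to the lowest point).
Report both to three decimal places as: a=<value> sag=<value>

seed: a₀ = √(S³/(24(L−S))) = √(135.654³/(24·34.150)) = 55.188416
iter 1: u=1.229008  f(a)=+2.674e+00  f'(a)=-1.435e+00  a ← 55.188416 − (+2.674e+00/-1.435e+00) = 57.051872
iter 2: u=1.188865  f(a)=+1.414e-01  f'(a)=-1.287e+00  a ← 57.051872 − (+1.414e-01/-1.287e+00) = 57.161757
iter 3: u=1.186580  f(a)=+4.443e-04  f'(a)=-1.279e+00  a ← 57.161757 − (+4.443e-04/-1.279e+00) = 57.162104
iter 4: u=1.186573  f(a)=+4.416e-09  f'(a)=-1.279e+00  a ← 57.162104 − (+4.416e-09/-1.279e+00) = 57.162104
iter 5: u=1.186573  f(a)=+0.000e+00  f'(a)=-1.279e+00  a ← 57.162104 − (+0.000e+00/-1.279e+00) = 57.162104
converged: |Δa| < 1e-12 after 5 iterations
sag = a·(cosh(S/(2a)) − 1) = 57.162104·(cosh(1.186573) − 1) = 45.189524
T_max/T_min = cosh(S/(2a)) = 1.790550

a=57.162 sag=45.190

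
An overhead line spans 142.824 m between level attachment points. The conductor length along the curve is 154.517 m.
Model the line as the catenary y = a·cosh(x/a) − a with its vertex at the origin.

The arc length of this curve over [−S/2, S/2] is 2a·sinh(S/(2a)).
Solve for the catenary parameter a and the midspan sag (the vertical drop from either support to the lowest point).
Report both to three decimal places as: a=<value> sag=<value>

a=103.119 sag=25.731

seed: a₀ = √(S³/(24(L−S))) = √(142.824³/(24·11.693)) = 101.890382
iter 1: u=0.700871  f(a)=+2.906e-01  f'(a)=-2.410e-01  a ← 101.890382 − (+2.906e-01/-2.410e-01) = 103.096106
iter 2: u=0.692674  f(a)=+5.238e-03  f'(a)=-2.324e-01  a ← 103.096106 − (+5.238e-03/-2.324e-01) = 103.118648
iter 3: u=0.692523  f(a)=+1.772e-06  f'(a)=-2.322e-01  a ← 103.118648 − (+1.772e-06/-2.322e-01) = 103.118656
iter 4: u=0.692523  f(a)=+2.274e-13  f'(a)=-2.322e-01  a ← 103.118656 − (+2.274e-13/-2.322e-01) = 103.118656
converged: |Δa| < 1e-12 after 4 iterations
sag = a·(cosh(S/(2a)) − 1) = 103.118656·(cosh(0.692523) − 1) = 25.731385
T_max/T_min = cosh(S/(2a)) = 1.249532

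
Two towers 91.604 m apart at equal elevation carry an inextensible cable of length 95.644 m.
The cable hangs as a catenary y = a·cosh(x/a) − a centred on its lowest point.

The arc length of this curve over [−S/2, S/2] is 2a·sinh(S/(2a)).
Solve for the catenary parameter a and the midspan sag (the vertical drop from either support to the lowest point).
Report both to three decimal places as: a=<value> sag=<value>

a=89.621 sag=11.961

seed: a₀ = √(S³/(24(L−S))) = √(91.604³/(24·4.040)) = 89.037991
iter 1: u=0.514410  f(a)=+5.379e-02  f'(a)=-9.317e-02  a ← 89.037991 − (+5.379e-02/-9.317e-02) = 89.615319
iter 2: u=0.511096  f(a)=+5.277e-04  f'(a)=-9.135e-02  a ← 89.615319 − (+5.277e-04/-9.135e-02) = 89.621095
iter 3: u=0.511063  f(a)=+5.189e-08  f'(a)=-9.133e-02  a ← 89.621095 − (+5.189e-08/-9.133e-02) = 89.621095
iter 4: u=0.511063  f(a)=+0.000e+00  f'(a)=-9.133e-02  a ← 89.621095 − (+0.000e+00/-9.133e-02) = 89.621095
converged: |Δa| < 1e-12 after 4 iterations
sag = a·(cosh(S/(2a)) − 1) = 89.621095·(cosh(0.511063) − 1) = 11.960815
T_max/T_min = cosh(S/(2a)) = 1.133460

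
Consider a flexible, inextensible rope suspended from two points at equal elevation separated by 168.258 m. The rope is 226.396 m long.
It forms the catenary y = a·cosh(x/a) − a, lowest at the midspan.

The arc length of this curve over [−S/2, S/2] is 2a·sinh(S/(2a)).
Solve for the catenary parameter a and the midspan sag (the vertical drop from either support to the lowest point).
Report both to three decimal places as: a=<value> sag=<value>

a=61.245 sag=67.459

seed: a₀ = √(S³/(24(L−S))) = √(168.258³/(24·58.138)) = 58.428928
iter 1: u=1.439852  f(a)=+6.333e+00  f'(a)=-2.434e+00  a ← 58.428928 − (+6.333e+00/-2.434e+00) = 61.030315
iter 2: u=1.378479  f(a)=+4.475e-01  f'(a)=-2.101e+00  a ← 61.030315 − (+4.475e-01/-2.101e+00) = 61.243257
iter 3: u=1.373686  f(a)=+2.610e-03  f'(a)=-2.077e+00  a ← 61.243257 − (+2.610e-03/-2.077e+00) = 61.244513
iter 4: u=1.373658  f(a)=+8.993e-08  f'(a)=-2.077e+00  a ← 61.244513 − (+8.993e-08/-2.077e+00) = 61.244513
iter 5: u=1.373658  f(a)=-2.842e-14  f'(a)=-2.077e+00  a ← 61.244513 − (-2.842e-14/-2.077e+00) = 61.244513
converged: |Δa| < 1e-12 after 5 iterations
sag = a·(cosh(S/(2a)) − 1) = 61.244513·(cosh(1.373658) − 1) = 67.459324
T_max/T_min = cosh(S/(2a)) = 2.101475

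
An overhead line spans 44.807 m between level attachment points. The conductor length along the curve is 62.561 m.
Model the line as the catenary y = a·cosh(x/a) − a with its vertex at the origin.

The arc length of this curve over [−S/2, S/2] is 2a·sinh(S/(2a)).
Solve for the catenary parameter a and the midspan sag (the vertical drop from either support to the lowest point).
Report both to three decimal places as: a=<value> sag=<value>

seed: a₀ = √(S³/(24(L−S))) = √(44.807³/(24·17.754)) = 14.529982
iter 1: u=1.541881  f(a)=+2.234e+00  f'(a)=-3.076e+00  a ← 14.529982 − (+2.234e+00/-3.076e+00) = 15.256144
iter 2: u=1.468490  f(a)=+1.784e-01  f'(a)=-2.603e+00  a ← 15.256144 − (+1.784e-01/-2.603e+00) = 15.324677
iter 3: u=1.461923  f(a)=+1.356e-03  f'(a)=-2.564e+00  a ← 15.324677 − (+1.356e-03/-2.564e+00) = 15.325206
iter 4: u=1.461873  f(a)=+7.961e-08  f'(a)=-2.563e+00  a ← 15.325206 − (+7.961e-08/-2.563e+00) = 15.325206
iter 5: u=1.461873  f(a)=-1.421e-14  f'(a)=-2.563e+00  a ← 15.325206 − (-1.421e-14/-2.563e+00) = 15.325206
converged: |Δa| < 1e-12 after 5 iterations
sag = a·(cosh(S/(2a)) − 1) = 15.325206·(cosh(1.461873) − 1) = 19.507704
T_max/T_min = cosh(S/(2a)) = 2.272916

a=15.325 sag=19.508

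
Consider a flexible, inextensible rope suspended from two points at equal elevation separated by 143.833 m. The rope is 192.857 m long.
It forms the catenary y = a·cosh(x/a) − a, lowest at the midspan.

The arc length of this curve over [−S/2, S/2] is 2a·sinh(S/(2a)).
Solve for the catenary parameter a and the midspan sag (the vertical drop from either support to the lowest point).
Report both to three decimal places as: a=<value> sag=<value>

seed: a₀ = √(S³/(24(L−S))) = √(143.833³/(24·49.024)) = 50.289558
iter 1: u=1.430048  f(a)=+5.264e+00  f'(a)=-2.379e+00  a ← 50.289558 − (+5.264e+00/-2.379e+00) = 52.502568
iter 2: u=1.369771  f(a)=+3.674e-01  f'(a)=-2.057e+00  a ← 52.502568 − (+3.674e-01/-2.057e+00) = 52.681166
iter 3: u=1.365127  f(a)=+2.087e-03  f'(a)=-2.034e+00  a ← 52.681166 − (+2.087e-03/-2.034e+00) = 52.682192
iter 4: u=1.365101  f(a)=+6.816e-08  f'(a)=-2.034e+00  a ← 52.682192 − (+6.816e-08/-2.034e+00) = 52.682192
iter 5: u=1.365101  f(a)=+2.842e-14  f'(a)=-2.034e+00  a ← 52.682192 − (+2.842e-14/-2.034e+00) = 52.682192
converged: |Δa| < 1e-12 after 5 iterations
sag = a·(cosh(S/(2a)) − 1) = 52.682192·(cosh(1.365101) − 1) = 57.198966
T_max/T_min = cosh(S/(2a)) = 2.085736

a=52.682 sag=57.199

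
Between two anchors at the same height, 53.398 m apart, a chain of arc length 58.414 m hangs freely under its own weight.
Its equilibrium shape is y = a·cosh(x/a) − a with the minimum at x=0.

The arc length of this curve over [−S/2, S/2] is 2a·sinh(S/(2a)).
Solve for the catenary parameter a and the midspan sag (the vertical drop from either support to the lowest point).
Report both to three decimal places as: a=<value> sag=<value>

seed: a₀ = √(S³/(24(L−S))) = √(53.398³/(24·5.016)) = 35.563386
iter 1: u=0.750744  f(a)=+1.433e-01  f'(a)=-2.983e-01  a ← 35.563386 − (+1.433e-01/-2.983e-01) = 36.043647
iter 2: u=0.740741  f(a)=+2.954e-03  f'(a)=-2.861e-01  a ← 36.043647 − (+2.954e-03/-2.861e-01) = 36.053971
iter 3: u=0.740529  f(a)=+1.314e-06  f'(a)=-2.859e-01  a ← 36.053971 − (+1.314e-06/-2.859e-01) = 36.053975
iter 4: u=0.740529  f(a)=+2.700e-13  f'(a)=-2.859e-01  a ← 36.053975 − (+2.700e-13/-2.859e-01) = 36.053975
converged: |Δa| < 1e-12 after 4 iterations
sag = a·(cosh(S/(2a)) − 1) = 36.053975·(cosh(0.740529) − 1) = 10.345787
T_max/T_min = cosh(S/(2a)) = 1.286953

a=36.054 sag=10.346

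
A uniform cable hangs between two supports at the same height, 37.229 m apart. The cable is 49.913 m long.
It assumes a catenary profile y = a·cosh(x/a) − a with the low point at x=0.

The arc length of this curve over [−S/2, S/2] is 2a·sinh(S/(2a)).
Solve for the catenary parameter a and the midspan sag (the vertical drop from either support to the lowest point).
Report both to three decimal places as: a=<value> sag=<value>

a=13.639 sag=14.802

seed: a₀ = √(S³/(24(L−S))) = √(37.229³/(24·12.684)) = 13.019321
iter 1: u=1.429760  f(a)=+1.361e+00  f'(a)=-2.377e+00  a ← 13.019321 − (+1.361e+00/-2.377e+00) = 13.592043
iter 2: u=1.369515  f(a)=+9.498e-02  f'(a)=-2.056e+00  a ← 13.592043 − (+9.498e-02/-2.056e+00) = 13.638244
iter 3: u=1.364875  f(a)=+5.391e-04  f'(a)=-2.033e+00  a ← 13.638244 − (+5.391e-04/-2.033e+00) = 13.638509
iter 4: u=1.364849  f(a)=+1.758e-08  f'(a)=-2.032e+00  a ← 13.638509 − (+1.758e-08/-2.032e+00) = 13.638509
iter 5: u=1.364849  f(a)=+0.000e+00  f'(a)=-2.032e+00  a ← 13.638509 − (+0.000e+00/-2.032e+00) = 13.638509
converged: |Δa| < 1e-12 after 5 iterations
sag = a·(cosh(S/(2a)) − 1) = 13.638509·(cosh(1.364849) − 1) = 14.801530
T_max/T_min = cosh(S/(2a)) = 2.085275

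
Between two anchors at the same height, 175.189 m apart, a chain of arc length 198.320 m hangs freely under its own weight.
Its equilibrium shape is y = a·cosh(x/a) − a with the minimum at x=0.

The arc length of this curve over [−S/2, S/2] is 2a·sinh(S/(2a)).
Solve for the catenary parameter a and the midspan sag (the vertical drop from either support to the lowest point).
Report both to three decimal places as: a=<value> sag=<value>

a=100.307 sag=40.740

seed: a₀ = √(S³/(24(L−S))) = √(175.189³/(24·23.131)) = 98.414123
iter 1: u=0.890060  f(a)=+9.337e-01  f'(a)=-5.084e-01  a ← 98.414123 − (+9.337e-01/-5.084e-01) = 100.250729
iter 2: u=0.873754  f(a)=+2.678e-02  f'(a)=-4.796e-01  a ← 100.250729 − (+2.678e-02/-4.796e-01) = 100.306564
iter 3: u=0.873268  f(a)=+2.347e-05  f'(a)=-4.788e-01  a ← 100.306564 − (+2.347e-05/-4.788e-01) = 100.306613
iter 4: u=0.873267  f(a)=+1.802e-11  f'(a)=-4.788e-01  a ← 100.306613 − (+1.802e-11/-4.788e-01) = 100.306613
converged: |Δa| < 1e-12 after 4 iterations
sag = a·(cosh(S/(2a)) − 1) = 100.306613·(cosh(0.873267) − 1) = 40.739912
T_max/T_min = cosh(S/(2a)) = 1.406154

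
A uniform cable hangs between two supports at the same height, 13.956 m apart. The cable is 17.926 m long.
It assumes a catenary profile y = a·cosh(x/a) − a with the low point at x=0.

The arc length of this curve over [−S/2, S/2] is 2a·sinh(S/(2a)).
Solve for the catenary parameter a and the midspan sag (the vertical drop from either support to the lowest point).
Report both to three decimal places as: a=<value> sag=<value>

a=5.556 sag=4.990

seed: a₀ = √(S³/(24(L−S))) = √(13.956³/(24·3.970)) = 5.341221
iter 1: u=1.306443  f(a)=+3.529e-01  f'(a)=-1.756e+00  a ← 5.341221 − (+3.529e-01/-1.756e+00) = 5.542161
iter 2: u=1.259076  f(a)=+2.089e-02  f'(a)=-1.554e+00  a ← 5.542161 − (+2.089e-02/-1.554e+00) = 5.555606
iter 3: u=1.256029  f(a)=+8.342e-05  f'(a)=-1.542e+00  a ← 5.555606 − (+8.342e-05/-1.542e+00) = 5.555660
iter 4: u=1.256016  f(a)=+1.341e-09  f'(a)=-1.541e+00  a ← 5.555660 − (+1.341e-09/-1.541e+00) = 5.555660
iter 5: u=1.256016  f(a)=+0.000e+00  f'(a)=-1.541e+00  a ← 5.555660 − (+0.000e+00/-1.541e+00) = 5.555660
converged: |Δa| < 1e-12 after 5 iterations
sag = a·(cosh(S/(2a)) − 1) = 5.555660·(cosh(1.256016) − 1) = 4.989516
T_max/T_min = cosh(S/(2a)) = 1.898096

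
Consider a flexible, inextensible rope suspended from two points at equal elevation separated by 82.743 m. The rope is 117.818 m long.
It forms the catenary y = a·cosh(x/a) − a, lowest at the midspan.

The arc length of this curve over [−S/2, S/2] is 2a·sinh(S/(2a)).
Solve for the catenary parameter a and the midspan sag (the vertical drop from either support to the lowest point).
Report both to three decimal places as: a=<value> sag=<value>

a=27.452 sag=37.539

seed: a₀ = √(S³/(24(L−S))) = √(82.743³/(24·35.075)) = 25.941342
iter 1: u=1.594810  f(a)=+4.740e+00  f'(a)=-3.457e+00  a ← 25.941342 − (+4.740e+00/-3.457e+00) = 27.312404
iter 2: u=1.514751  f(a)=+4.018e-01  f'(a)=-2.894e+00  a ← 27.312404 − (+4.018e-01/-2.894e+00) = 27.451219
iter 3: u=1.507092  f(a)=+3.476e-03  f'(a)=-2.844e+00  a ← 27.451219 − (+3.476e-03/-2.844e+00) = 27.452441
iter 4: u=1.507024  f(a)=+2.652e-07  f'(a)=-2.844e+00  a ← 27.452441 − (+2.652e-07/-2.844e+00) = 27.452441
iter 5: u=1.507024  f(a)=+0.000e+00  f'(a)=-2.844e+00  a ← 27.452441 − (+0.000e+00/-2.844e+00) = 27.452441
converged: |Δa| < 1e-12 after 5 iterations
sag = a·(cosh(S/(2a)) − 1) = 27.452441·(cosh(1.507024) − 1) = 37.539149
T_max/T_min = cosh(S/(2a)) = 2.367425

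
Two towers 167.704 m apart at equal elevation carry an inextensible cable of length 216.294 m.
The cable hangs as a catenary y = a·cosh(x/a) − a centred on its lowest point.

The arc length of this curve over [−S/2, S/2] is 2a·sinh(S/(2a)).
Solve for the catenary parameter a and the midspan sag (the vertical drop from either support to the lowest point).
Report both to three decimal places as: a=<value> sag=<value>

a=66.195 sag=60.602

seed: a₀ = √(S³/(24(L−S))) = √(167.704³/(24·48.590)) = 63.596917
iter 1: u=1.318492  f(a)=+4.403e+00  f'(a)=-1.811e+00  a ← 63.596917 − (+4.403e+00/-1.811e+00) = 66.028299
iter 2: u=1.269940  f(a)=+2.651e-01  f'(a)=-1.599e+00  a ← 66.028299 − (+2.651e-01/-1.599e+00) = 66.194105
iter 3: u=1.266759  f(a)=+1.097e-03  f'(a)=-1.585e+00  a ← 66.194105 − (+1.097e-03/-1.585e+00) = 66.194797
iter 4: u=1.266746  f(a)=+1.896e-08  f'(a)=-1.585e+00  a ← 66.194797 − (+1.896e-08/-1.585e+00) = 66.194797
iter 5: u=1.266746  f(a)=+0.000e+00  f'(a)=-1.585e+00  a ← 66.194797 − (+0.000e+00/-1.585e+00) = 66.194797
converged: |Δa| < 1e-12 after 5 iterations
sag = a·(cosh(S/(2a)) − 1) = 66.194797·(cosh(1.266746) − 1) = 60.602383
T_max/T_min = cosh(S/(2a)) = 1.915516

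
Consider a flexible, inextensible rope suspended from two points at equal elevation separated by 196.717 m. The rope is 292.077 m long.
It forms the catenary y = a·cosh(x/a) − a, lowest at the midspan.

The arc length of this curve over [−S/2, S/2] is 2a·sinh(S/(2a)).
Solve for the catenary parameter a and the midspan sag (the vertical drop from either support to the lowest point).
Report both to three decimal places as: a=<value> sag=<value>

a=61.473 sag=96.977

seed: a₀ = √(S³/(24(L−S))) = √(196.717³/(24·95.360)) = 57.673206
iter 1: u=1.705445  f(a)=+1.487e+01  f'(a)=-4.374e+00  a ← 57.673206 − (+1.487e+01/-4.374e+00) = 61.072252
iter 2: u=1.610527  f(a)=+1.416e+00  f'(a)=-3.577e+00  a ← 61.072252 − (+1.416e+00/-3.577e+00) = 61.468002
iter 3: u=1.600158  f(a)=+1.582e-02  f'(a)=-3.498e+00  a ← 61.468002 − (+1.582e-02/-3.498e+00) = 61.472525
iter 4: u=1.600040  f(a)=+2.024e-06  f'(a)=-3.497e+00  a ← 61.472525 − (+2.024e-06/-3.497e+00) = 61.472526
iter 5: u=1.600040  f(a)=+5.684e-14  f'(a)=-3.497e+00  a ← 61.472526 − (+5.684e-14/-3.497e+00) = 61.472526
converged: |Δa| < 1e-12 after 5 iterations
sag = a·(cosh(S/(2a)) − 1) = 61.472526·(cosh(1.600040) − 1) = 96.976567
T_max/T_min = cosh(S/(2a)) = 2.577560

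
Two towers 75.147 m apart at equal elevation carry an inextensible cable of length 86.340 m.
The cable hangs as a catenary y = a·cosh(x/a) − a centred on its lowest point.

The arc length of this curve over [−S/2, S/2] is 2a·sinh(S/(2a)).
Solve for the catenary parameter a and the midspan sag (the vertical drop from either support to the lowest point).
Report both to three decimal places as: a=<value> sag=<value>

seed: a₀ = √(S³/(24(L−S))) = √(75.147³/(24·11.193)) = 39.745558
iter 1: u=0.945351  f(a)=+5.109e-01  f'(a)=-6.152e-01  a ← 39.745558 − (+5.109e-01/-6.152e-01) = 40.576063
iter 2: u=0.926002  f(a)=+1.645e-02  f'(a)=-5.762e-01  a ← 40.576063 − (+1.645e-02/-5.762e-01) = 40.604621
iter 3: u=0.925350  f(a)=+1.832e-05  f'(a)=-5.749e-01  a ← 40.604621 − (+1.832e-05/-5.749e-01) = 40.604653
iter 4: u=0.925350  f(a)=+2.277e-11  f'(a)=-5.749e-01  a ← 40.604653 − (+2.277e-11/-5.749e-01) = 40.604653
converged: |Δa| < 1e-12 after 4 iterations
sag = a·(cosh(S/(2a)) − 1) = 40.604653·(cosh(0.925350) − 1) = 18.660740
T_max/T_min = cosh(S/(2a)) = 1.459571

a=40.605 sag=18.661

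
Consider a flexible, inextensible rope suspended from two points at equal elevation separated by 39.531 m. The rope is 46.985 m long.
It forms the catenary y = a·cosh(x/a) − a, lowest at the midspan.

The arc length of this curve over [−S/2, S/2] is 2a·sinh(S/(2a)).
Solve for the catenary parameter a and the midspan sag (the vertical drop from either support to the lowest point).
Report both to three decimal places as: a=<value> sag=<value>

a=19.087 sag=11.182

seed: a₀ = √(S³/(24(L−S))) = √(39.531³/(24·7.454)) = 18.582596
iter 1: u=1.063657  f(a)=+4.332e-01  f'(a)=-8.968e-01  a ← 18.582596 − (+4.332e-01/-8.968e-01) = 19.065664
iter 2: u=1.036707  f(a)=+1.747e-02  f'(a)=-8.258e-01  a ← 19.065664 − (+1.747e-02/-8.258e-01) = 19.086816
iter 3: u=1.035558  f(a)=+3.104e-05  f'(a)=-8.228e-01  a ← 19.086816 − (+3.104e-05/-8.228e-01) = 19.086854
iter 4: u=1.035556  f(a)=+9.840e-11  f'(a)=-8.228e-01  a ← 19.086854 − (+9.840e-11/-8.228e-01) = 19.086854
iter 5: u=1.035556  f(a)=+0.000e+00  f'(a)=-8.228e-01  a ← 19.086854 − (+0.000e+00/-8.228e-01) = 19.086854
converged: |Δa| < 1e-12 after 5 iterations
sag = a·(cosh(S/(2a)) − 1) = 19.086854·(cosh(1.035556) − 1) = 11.182034
T_max/T_min = cosh(S/(2a)) = 1.585850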